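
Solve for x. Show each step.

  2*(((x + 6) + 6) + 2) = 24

Step 1. [2*(((x + 6) + 6) + 2) = 24] leading coefficient 2: divide by 2, so div: ((x + 6) + 6) + 2 = 12.
Step 2. [((x + 6) + 6) + 2 = 12] +2 is outermost — subtract 2 both sides, so sub: (x + 6) + 6 = 10.
Step 3. [(x + 6) + 6 = 10] 6 comes off first (subtract 6), so sub: x + 6 = 4.
Step 4. [x + 6 = 4] subtract 6: x sits inside (… + 6), so sub: x = -2.

Answer: x ∈ {-2}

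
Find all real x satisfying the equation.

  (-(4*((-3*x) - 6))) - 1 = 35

Step 1. [(-(4*((-3*x) - 6))) - 1 = 35] peel the -1: add 1 from each side, so sub: -(4*((-3*x) - 6)) = 36.
Step 2. [-(4*((-3*x) - 6)) = 36] leading − — multiply by −1. So neg: 4*((-3*x) - 6) = -36.
Step 3. [4*((-3*x) - 6) = -36] 4 out front; divide by 4 ⇒ div: (-3*x) - 6 = -9.
Step 4. [(-3*x) - 6 = -9] 6 comes off first (add 6), so sub: -3*x = -3.
Step 5. [-3*x = -3] LHS = -3·(…); ÷-3 both sides, so div: x = 1.

Answer: x ∈ {1}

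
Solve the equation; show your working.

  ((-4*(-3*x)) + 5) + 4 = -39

Step 1. [((-4*(-3*x)) + 5) + 4 = -39] +4 is outermost — subtract 4 both sides ⇒ sub: (-4*(-3*x)) + 5 = -43.
Step 2. [(-4*(-3*x)) + 5 = -43] 5 comes off first (subtract 5) ⇒ sub: -4*(-3*x) = -48.
Step 3. [-4*(-3*x) = -48] -4·(inner) — divide through by -4, so div: -3*x = 12.
Step 4. [-3*x = 12] divide by the outer -3, so div: x = -4.

Answer: x ∈ {-4}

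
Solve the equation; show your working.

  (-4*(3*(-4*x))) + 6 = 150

Step 1. [(-4*(3*(-4*x))) + 6 = 150] 6 comes off first (subtract 6). So sub: -4*(3*(-4*x)) = 144.
Step 2. [-4*(3*(-4*x)) = 144] leading coefficient -4: divide by -4, so div: 3*(-4*x) = -36.
Step 3. [3*(-4*x) = -36] divide by the outer 3 ⇒ div: -4*x = -12.
Step 4. [-4*x = -12] leading coefficient -4: divide by -4 ⇒ div: x = 3.

Answer: x ∈ {3}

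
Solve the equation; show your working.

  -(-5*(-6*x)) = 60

Step 1. [-(-5*(-6*x)) = 60] LHS negated; negate both sides ⇒ neg: -5*(-6*x) = -60.
Step 2. [-5*(-6*x) = -60] divide by the outer -5 ⇒ div: -6*x = 12.
Step 3. [-6*x = 12] LHS = -6·(…); ÷-6 both sides, so div: x = -2.

Answer: x ∈ {-2}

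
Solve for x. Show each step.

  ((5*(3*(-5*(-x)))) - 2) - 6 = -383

Step 1. [((5*(3*(-5*(-x)))) - 2) - 6 = -383] the outer -6 inverts by adding 6 ⇒ sub: (5*(3*(-5*(-x)))) - 2 = -377.
Step 2. [(5*(3*(-5*(-x)))) - 2 = -377] add 2: x sits inside (… - 2). So sub: 5*(3*(-5*(-x))) = -375.
Step 3. [5*(3*(-5*(-x))) = -375] 5·(inner) — divide through by 5, so div: 3*(-5*(-x)) = -75.
Step 4. [3*(-5*(-x)) = -75] divide by the outer 3. So div: -5*(-x) = -25.
Step 5. [-5*(-x) = -25] LHS = -5·(…); ÷-5 both sides, so div: -x = 5.
Step 6. [-x = 5] LHS negated; negate both sides. So neg: x = -5.

Answer: x ∈ {-5}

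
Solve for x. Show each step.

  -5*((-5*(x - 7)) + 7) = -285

Step 1. [-5*((-5*(x - 7)) + 7) = -285] -5·(inner) — divide through by -5 ⇒ div: (-5*(x - 7)) + 7 = 57.
Step 2. [(-5*(x - 7)) + 7 = 57] 7 comes off first (subtract 7) ⇒ sub: -5*(x - 7) = 50.
Step 3. [-5*(x - 7) = 50] -5·(inner) — divide through by -5, so div: x - 7 = -10.
Step 4. [x - 7 = -10] peel the -7: add 7 from each side ⇒ sub: x = -3.

Answer: x ∈ {-3}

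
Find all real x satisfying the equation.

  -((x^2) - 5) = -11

Step 1. [-((x^2) - 5) = -11] leading − — multiply by −1, so neg: (x^2) - 5 = 11.
Step 2. [(x^2) - 5 = 11] the outer -5 inverts by adding 5. So sub: x^2 = 16.
Step 3. [x^2 = 16] √ both sides: 16 ≥ 0 gives two branches ⇒ sqrt: x = 4 or -4.

Answer: x ∈ {-4, 4}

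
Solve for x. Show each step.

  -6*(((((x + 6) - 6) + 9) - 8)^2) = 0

Step 1. [-6*(((((x + 6) - 6) + 9) - 8)^2) = 0] -6·(inner) — divide through by -6 ⇒ div: ((((x + 6) - 6) + 9) - 8)^2 = 0.
Step 2. [((((x + 6) - 6) + 9) - 8)^2 = 0] LHS squared, RHS 0 ≥ 0: apply √ (±) ⇒ sqrt: (((x + 6) - 6) + 9) - 8 = 0.
Step 3. [(((x + 6) - 6) + 9) - 8 = 0] the outer -8 inverts by adding 8. So sub: ((x + 6) - 6) + 9 = 8.
Step 4. [((x + 6) - 6) + 9 = 8] +9 is outermost — subtract 9 both sides, so sub: (x + 6) - 6 = -1.
Step 5. [(x + 6) - 6 = -1] the outer -6 inverts by adding 6 ⇒ sub: x + 6 = 5.
Step 6. [x + 6 = 5] the outer +6 inverts by subtracting 6, so sub: x = -1.

Answer: x ∈ {-1}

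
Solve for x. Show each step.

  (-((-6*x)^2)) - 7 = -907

Step 1. [(-((-6*x)^2)) - 7 = -907] add 7: x sits inside (… - 7). So sub: -((-6*x)^2) = -900.
Step 2. [-((-6*x)^2) = -900] LHS negated; negate both sides ⇒ neg: (-6*x)^2 = 900.
Step 3. [(-6*x)^2 = 900] LHS squared, RHS 900 ≥ 0: apply √ (±), so sqrt: -6*x = 30 or -30.
Step 4. [-6*x = 30 or -30] divide by the outer -6 ⇒ div: x = -5 or 5.

Answer: x ∈ {-5, 5}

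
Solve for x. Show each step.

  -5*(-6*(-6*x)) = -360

Step 1. [-5*(-6*(-6*x)) = -360] leading coefficient -5: divide by -5 ⇒ div: -6*(-6*x) = 72.
Step 2. [-6*(-6*x) = 72] -6 out front; divide by -6. So div: -6*x = -12.
Step 3. [-6*x = -12] leading coefficient -6: divide by -6. So div: x = 2.

Answer: x ∈ {2}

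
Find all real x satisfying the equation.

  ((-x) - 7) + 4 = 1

Step 1. [((-x) - 7) + 4 = 1] +4 is outermost — subtract 4 both sides, so sub: (-x) - 7 = -3.
Step 2. [(-x) - 7 = -3] add 7: x sits inside (… - 7). So sub: -x = 4.
Step 3. [-x = 4] leading − — multiply by −1. So neg: x = -4.

Answer: x ∈ {-4}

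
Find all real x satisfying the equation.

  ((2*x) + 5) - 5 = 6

Step 1. [((2*x) + 5) - 5 = 6] peel the -5: add 5 from each side ⇒ sub: (2*x) + 5 = 11.
Step 2. [(2*x) + 5 = 11] subtract 5: x sits inside (… + 5), so sub: 2*x = 6.
Step 3. [2*x = 6] 2 out front; divide by 2, so div: x = 3.

Answer: x ∈ {3}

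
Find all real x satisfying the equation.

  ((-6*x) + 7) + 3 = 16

Step 1. [((-6*x) + 7) + 3 = 16] peel the +3: subtract 3 from each side. So sub: (-6*x) + 7 = 13.
Step 2. [(-6*x) + 7 = 13] 7 comes off first (subtract 7), so sub: -6*x = 6.
Step 3. [-6*x = 6] leading coefficient -6: divide by -6 ⇒ div: x = -1.

Answer: x ∈ {-1}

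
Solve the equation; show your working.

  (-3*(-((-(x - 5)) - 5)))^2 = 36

Step 1. [(-3*(-((-(x - 5)) - 5)))^2 = 36] 36 ≥ 0, LHS is (·)² — take ±√ ⇒ sqrt: -3*(-((-(x - 5)) - 5)) = 6 or -6.
Step 2. [-3*(-((-(x - 5)) - 5)) = 6 or -6] -3·(inner) — divide through by -3. So div: -((-(x - 5)) - 5) = -2 or 2.
Step 3. [-((-(x - 5)) - 5) = -2 or 2] LHS negated; negate both sides, so neg: (-(x - 5)) - 5 = 2 or -2.
Step 4. [(-(x - 5)) - 5 = 2 or -2] the outer -5 inverts by adding 5. So sub: -(x - 5) = 7 or 3.
Step 5. [-(x - 5) = 7 or 3] LHS negated; negate both sides. So neg: x - 5 = -7 or -3.
Step 6. [x - 5 = -7 or -3] 5 comes off first (add 5). So sub: x = -2 or 2.

Answer: x ∈ {-2, 2}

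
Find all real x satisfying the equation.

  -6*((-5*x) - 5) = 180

Step 1. [-6*((-5*x) - 5) = 180] divide by the outer -6. So div: (-5*x) - 5 = -30.
Step 2. [(-5*x) - 5 = -30] the outer -5 inverts by adding 5, so sub: -5*x = -25.
Step 3. [-5*x = -25] LHS = -5·(…); ÷-5 both sides ⇒ div: x = 5.

Answer: x ∈ {5}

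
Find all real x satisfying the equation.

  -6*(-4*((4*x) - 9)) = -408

Step 1. [-6*(-4*((4*x) - 9)) = -408] LHS = -6·(…); ÷-6 both sides. So div: -4*((4*x) - 9) = 68.
Step 2. [-4*((4*x) - 9) = 68] -4 out front; divide by -4. So div: (4*x) - 9 = -17.
Step 3. [(4*x) - 9 = -17] add 9: x sits inside (… - 9). So sub: 4*x = -8.
Step 4. [4*x = -8] 4 out front; divide by 4, so div: x = -2.

Answer: x ∈ {-2}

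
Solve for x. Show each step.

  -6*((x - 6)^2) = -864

Step 1. [-6*((x - 6)^2) = -864] LHS = -6·(…); ÷-6 both sides. So div: (x - 6)^2 = 144.
Step 2. [(x - 6)^2 = 144] LHS squared, RHS 144 ≥ 0: apply √ (±), so sqrt: x - 6 = 12 or -12.
Step 3. [x - 6 = 12 or -12] peel the -6: add 6 from each side ⇒ sub: x = 18 or -6.

Answer: x ∈ {-6, 18}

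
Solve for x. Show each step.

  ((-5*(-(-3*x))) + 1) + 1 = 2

Step 1. [((-5*(-(-3*x))) + 1) + 1 = 2] peel the +1: subtract 1 from each side, so sub: (-5*(-(-3*x))) + 1 = 1.
Step 2. [(-5*(-(-3*x))) + 1 = 1] 1 comes off first (subtract 1) ⇒ sub: -5*(-(-3*x)) = 0.
Step 3. [-5*(-(-3*x)) = 0] leading coefficient -5: divide by -5, so div: -(-3*x) = 0.
Step 4. [-(-3*x) = 0] flip signs both sides, so neg: -3*x = 0.
Step 5. [-3*x = 0] divide by the outer -3, so div: x = 0.

Answer: x ∈ {0}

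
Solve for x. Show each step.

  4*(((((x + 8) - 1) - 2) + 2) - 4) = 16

Step 1. [4*(((((x + 8) - 1) - 2) + 2) - 4) = 16] 4 out front; divide by 4, so div: ((((x + 8) - 1) - 2) + 2) - 4 = 4.
Step 2. [((((x + 8) - 1) - 2) + 2) - 4 = 4] -4 is outermost — add 4 both sides, so sub: (((x + 8) - 1) - 2) + 2 = 8.
Step 3. [(((x + 8) - 1) - 2) + 2 = 8] 2 comes off first (subtract 2). So sub: ((x + 8) - 1) - 2 = 6.
Step 4. [((x + 8) - 1) - 2 = 6] -2 is outermost — add 2 both sides, so sub: (x + 8) - 1 = 8.
Step 5. [(x + 8) - 1 = 8] add 1: x sits inside (… - 1). So sub: x + 8 = 9.
Step 6. [x + 8 = 9] peel the +8: subtract 8 from each side, so sub: x = 1.

Answer: x ∈ {1}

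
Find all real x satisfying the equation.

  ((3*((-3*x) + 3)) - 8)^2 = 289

Step 1. [((3*((-3*x) + 3)) - 8)^2 = 289] LHS squared, RHS 289 ≥ 0: apply √ (±) ⇒ sqrt: (3*((-3*x) + 3)) - 8 = 17 or -17.
Step 2. [(3*((-3*x) + 3)) - 8 = 17 or -17] 8 comes off first (add 8). So sub: 3*((-3*x) + 3) = 25 or -9.
Step 3. [3*((-3*x) + 3) = 25 or -9] 3·(inner) — divide through by 3. So div: (-3*x) + 3 = 25/3 or -3.
Step 4. [(-3*x) + 3 = 25/3 or -3] the outer +3 inverts by subtracting 3, so sub: -3*x = 16/3 or -6.
Step 5. [-3*x = 16/3 or -6] -3·(inner) — divide through by -3. So div: x = -16/9 or 2.

Answer: x ∈ {-16/9, 2}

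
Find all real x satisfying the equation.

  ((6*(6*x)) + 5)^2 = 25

Step 1. [((6*(6*x)) + 5)^2 = 25] LHS squared, RHS 25 ≥ 0: apply √ (±). So sqrt: (6*(6*x)) + 5 = 5 or -5.
Step 2. [(6*(6*x)) + 5 = 5 or -5] +5 is outermost — subtract 5 both sides. So sub: 6*(6*x) = 0 or -10.
Step 3. [6*(6*x) = 0 or -10] leading coefficient 6: divide by 6, so div: 6*x = 0 or -5/3.
Step 4. [6*x = 0 or -5/3] leading coefficient 6: divide by 6 ⇒ div: x = 0 or -5/18.

Answer: x ∈ {-5/18, 0}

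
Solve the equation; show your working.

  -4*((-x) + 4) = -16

Step 1. [-4*((-x) + 4) = -16] divide by the outer -4, so div: (-x) + 4 = 4.
Step 2. [(-x) + 4 = 4] the outer +4 inverts by subtracting 4, so sub: -x = 0.
Step 3. [-x = 0] leading − — multiply by −1, so neg: x = 0.

Answer: x ∈ {0}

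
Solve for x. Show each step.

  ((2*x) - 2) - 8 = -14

Step 1. [((2*x) - 2) - 8 = -14] add 8: x sits inside (… - 8), so sub: (2*x) - 2 = -6.
Step 2. [(2*x) - 2 = -6] 2 divides every term; factor it out ⇒ factor: x - 1 = -3.
Step 3. [x - 1 = -3] -1 is outermost — add 1 both sides. So sub: x = -2.

Answer: x ∈ {-2}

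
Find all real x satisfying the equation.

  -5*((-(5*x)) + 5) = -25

Step 1. [-5*((-(5*x)) + 5) = -25] leading coefficient -5: divide by -5. So div: (-(5*x)) + 5 = 5.
Step 2. [(-(5*x)) + 5 = 5] subtract 5: x sits inside (… + 5). So sub: -(5*x) = 0.
Step 3. [-(5*x) = 0] flip signs both sides ⇒ neg: 5*x = 0.
Step 4. [5*x = 0] 5·(inner) — divide through by 5, so div: x = 0.

Answer: x ∈ {0}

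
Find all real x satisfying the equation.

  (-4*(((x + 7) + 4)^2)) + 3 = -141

Step 1. [(-4*(((x + 7) + 4)^2)) + 3 = -141] the outer +3 inverts by subtracting 3 ⇒ sub: -4*(((x + 7) + 4)^2) = -144.
Step 2. [-4*(((x + 7) + 4)^2) = -144] -4·(inner) — divide through by -4, so div: ((x + 7) + 4)^2 = 36.
Step 3. [((x + 7) + 4)^2 = 36] LHS squared, RHS 36 ≥ 0: apply √ (±). So sqrt: (x + 7) + 4 = 6 or -6.
Step 4. [(x + 7) + 4 = 6 or -6] 4 comes off first (subtract 4). So sub: x + 7 = 2 or -10.
Step 5. [x + 7 = 2 or -10] 7 comes off first (subtract 7), so sub: x = -5 or -17.

Answer: x ∈ {-17, -5}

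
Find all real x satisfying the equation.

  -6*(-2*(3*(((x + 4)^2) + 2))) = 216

Step 1. [-6*(-2*(3*(((x + 4)^2) + 2))) = 216] LHS = -6·(…); ÷-6 both sides. So div: -2*(3*(((x + 4)^2) + 2)) = -36.
Step 2. [-2*(3*(((x + 4)^2) + 2)) = -36] -2·(inner) — divide through by -2, so div: 3*(((x + 4)^2) + 2) = 18.
Step 3. [3*(((x + 4)^2) + 2) = 18] LHS = 3·(…); ÷3 both sides, so div: ((x + 4)^2) + 2 = 6.
Step 4. [((x + 4)^2) + 2 = 6] the outer +2 inverts by subtracting 2. So sub: (x + 4)^2 = 4.
Step 5. [(x + 4)^2 = 4] 4 ≥ 0, LHS is (·)² — take ±√. So sqrt: x + 4 = 2 or -2.
Step 6. [x + 4 = 2 or -2] +4 is outermost — subtract 4 both sides. So sub: x = -2 or -6.

Answer: x ∈ {-6, -2}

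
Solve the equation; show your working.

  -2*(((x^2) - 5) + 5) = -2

Step 1. [-2*(((x^2) - 5) + 5) = -2] divide by the outer -2. So div: ((x^2) - 5) + 5 = 1.
Step 2. [((x^2) - 5) + 5 = 1] subtract 5: x sits inside (… + 5) ⇒ sub: (x^2) - 5 = -4.
Step 3. [(x^2) - 5 = -4] peel the -5: add 5 from each side, so sub: x^2 = 1.
Step 4. [x^2 = 1] √ both sides: 1 ≥ 0 gives two branches. So sqrt: x = 1 or -1.

Answer: x ∈ {-1, 1}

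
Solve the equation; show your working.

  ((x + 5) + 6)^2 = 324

Step 1. [((x + 5) + 6)^2 = 324] √ both sides: 324 ≥ 0 gives two branches, so sqrt: (x + 5) + 6 = 18 or -18.
Step 2. [(x + 5) + 6 = 18 or -18] the outer +6 inverts by subtracting 6. So sub: x + 5 = 12 or -24.
Step 3. [x + 5 = 12 or -24] 5 comes off first (subtract 5), so sub: x = 7 or -29.

Answer: x ∈ {-29, 7}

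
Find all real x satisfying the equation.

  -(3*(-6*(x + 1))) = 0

Step 1. [-(3*(-6*(x + 1))) = 0] LHS negated; negate both sides. So neg: 3*(-6*(x + 1)) = 0.
Step 2. [3*(-6*(x + 1)) = 0] leading coefficient 3: divide by 3. So div: -6*(x + 1) = 0.
Step 3. [-6*(x + 1) = 0] -6 out front; divide by -6, so div: x + 1 = 0.
Step 4. [x + 1 = 0] peel the +1: subtract 1 from each side, so sub: x = -1.

Answer: x ∈ {-1}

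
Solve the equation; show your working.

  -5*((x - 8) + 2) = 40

Step 1. [-5*((x - 8) + 2) = 40] -5 out front; divide by -5 ⇒ div: (x - 8) + 2 = -8.
Step 2. [(x - 8) + 2 = -8] the outer +2 inverts by subtracting 2, so sub: x - 8 = -10.
Step 3. [x - 8 = -10] -8 is outermost — add 8 both sides ⇒ sub: x = -2.

Answer: x ∈ {-2}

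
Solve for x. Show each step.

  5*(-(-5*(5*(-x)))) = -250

Step 1. [5*(-(-5*(5*(-x)))) = -250] LHS = 5·(…); ÷5 both sides, so div: -(-5*(5*(-x))) = -50.
Step 2. [-(-5*(5*(-x))) = -50] leading − — multiply by −1 ⇒ neg: -5*(5*(-x)) = 50.
Step 3. [-5*(5*(-x)) = 50] LHS = -5·(…); ÷-5 both sides. So div: 5*(-x) = -10.
Step 4. [5*(-x) = -10] LHS = 5·(…); ÷5 both sides ⇒ div: -x = -2.
Step 5. [-x = -2] flip signs both sides, so neg: x = 2.

Answer: x ∈ {2}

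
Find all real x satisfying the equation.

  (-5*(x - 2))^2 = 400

Step 1. [(-5*(x - 2))^2 = 400] LHS squared, RHS 400 ≥ 0: apply √ (±), so sqrt: -5*(x - 2) = 20 or -20.
Step 2. [-5*(x - 2) = 20 or -20] LHS = -5·(…); ÷-5 both sides, so div: x - 2 = -4 or 4.
Step 3. [x - 2 = -4 or 4] the outer -2 inverts by adding 2, so sub: x = -2 or 6.

Answer: x ∈ {-2, 6}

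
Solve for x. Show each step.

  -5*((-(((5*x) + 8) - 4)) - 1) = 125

Step 1. [-5*((-(((5*x) + 8) - 4)) - 1) = 125] LHS = -5·(…); ÷-5 both sides ⇒ div: (-(((5*x) + 8) - 4)) - 1 = -25.
Step 2. [(-(((5*x) + 8) - 4)) - 1 = -25] add 1: x sits inside (… - 1). So sub: -(((5*x) + 8) - 4) = -24.
Step 3. [-(((5*x) + 8) - 4) = -24] flip signs both sides, so neg: ((5*x) + 8) - 4 = 24.
Step 4. [((5*x) + 8) - 4 = 24] add 4: x sits inside (… - 4), so sub: (5*x) + 8 = 28.
Step 5. [(5*x) + 8 = 28] peel the +8: subtract 8 from each side. So sub: 5*x = 20.
Step 6. [5*x = 20] LHS = 5·(…); ÷5 both sides ⇒ div: x = 4.

Answer: x ∈ {4}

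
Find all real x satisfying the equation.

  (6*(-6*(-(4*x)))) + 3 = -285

Step 1. [(6*(-6*(-(4*x)))) + 3 = -285] 3 comes off first (subtract 3). So sub: 6*(-6*(-(4*x))) = -288.
Step 2. [6*(-6*(-(4*x))) = -288] divide by the outer 6 ⇒ div: -6*(-(4*x)) = -48.
Step 3. [-6*(-(4*x)) = -48] LHS = -6·(…); ÷-6 both sides ⇒ div: -(4*x) = 8.
Step 4. [-(4*x) = 8] leading − — multiply by −1 ⇒ neg: 4*x = -8.
Step 5. [4*x = -8] 4 out front; divide by 4, so div: x = -2.

Answer: x ∈ {-2}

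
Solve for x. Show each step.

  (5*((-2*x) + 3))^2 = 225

Step 1. [(5*((-2*x) + 3))^2 = 225] LHS squared, RHS 225 ≥ 0: apply √ (±), so sqrt: 5*((-2*x) + 3) = 15 or -15.
Step 2. [5*((-2*x) + 3) = 15 or -15] 5·(inner) — divide through by 5 ⇒ div: (-2*x) + 3 = 3 or -3.
Step 3. [(-2*x) + 3 = 3 or -3] +3 is outermost — subtract 3 both sides ⇒ sub: -2*x = 0 or -6.
Step 4. [-2*x = 0 or -6] LHS = -2·(…); ÷-2 both sides. So div: x = 0 or 3.

Answer: x ∈ {0, 3}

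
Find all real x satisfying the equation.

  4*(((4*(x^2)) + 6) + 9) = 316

Step 1. [4*(((4*(x^2)) + 6) + 9) = 316] divide by the outer 4, so div: ((4*(x^2)) + 6) + 9 = 79.
Step 2. [((4*(x^2)) + 6) + 9 = 79] subtract 9: x sits inside (… + 9). So sub: (4*(x^2)) + 6 = 70.
Step 3. [(4*(x^2)) + 6 = 70] peel the +6: subtract 6 from each side ⇒ sub: 4*(x^2) = 64.
Step 4. [4*(x^2) = 64] LHS = 4·(…); ÷4 both sides ⇒ div: x^2 = 16.
Step 5. [x^2 = 16] √ both sides: 16 ≥ 0 gives two branches ⇒ sqrt: x = 4 or -4.

Answer: x ∈ {-4, 4}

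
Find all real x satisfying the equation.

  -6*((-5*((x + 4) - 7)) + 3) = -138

Step 1. [-6*((-5*((x + 4) - 7)) + 3) = -138] -6 out front; divide by -6. So div: (-5*((x + 4) - 7)) + 3 = 23.
Step 2. [(-5*((x + 4) - 7)) + 3 = 23] +3 is outermost — subtract 3 both sides. So sub: -5*((x + 4) - 7) = 20.
Step 3. [-5*((x + 4) - 7) = 20] LHS = -5·(…); ÷-5 both sides ⇒ div: (x + 4) - 7 = -4.
Step 4. [(x + 4) - 7 = -4] peel the -7: add 7 from each side. So sub: x + 4 = 3.
Step 5. [x + 4 = 3] 4 comes off first (subtract 4). So sub: x = -1.

Answer: x ∈ {-1}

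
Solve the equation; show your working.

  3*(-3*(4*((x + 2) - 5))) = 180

Step 1. [3*(-3*(4*((x + 2) - 5))) = 180] 3 out front; divide by 3. So div: -3*(4*((x + 2) - 5)) = 60.
Step 2. [-3*(4*((x + 2) - 5)) = 60] -3 out front; divide by -3 ⇒ div: 4*((x + 2) - 5) = -20.
Step 3. [4*((x + 2) - 5) = -20] divide by the outer 4 ⇒ div: (x + 2) - 5 = -5.
Step 4. [(x + 2) - 5 = -5] peel the -5: add 5 from each side. So sub: x + 2 = 0.
Step 5. [x + 2 = 0] 2 comes off first (subtract 2) ⇒ sub: x = -2.

Answer: x ∈ {-2}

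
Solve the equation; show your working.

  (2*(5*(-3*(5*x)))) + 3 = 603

Step 1. [(2*(5*(-3*(5*x)))) + 3 = 603] the outer +3 inverts by subtracting 3. So sub: 2*(5*(-3*(5*x))) = 600.
Step 2. [2*(5*(-3*(5*x))) = 600] 2·(inner) — divide through by 2 ⇒ div: 5*(-3*(5*x)) = 300.
Step 3. [5*(-3*(5*x)) = 300] divide by the outer 5 ⇒ div: -3*(5*x) = 60.
Step 4. [-3*(5*x) = 60] -3 out front; divide by -3, so div: 5*x = -20.
Step 5. [5*x = -20] divide by the outer 5 ⇒ div: x = -4.

Answer: x ∈ {-4}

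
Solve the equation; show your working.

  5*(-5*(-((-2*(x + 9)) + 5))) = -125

Step 1. [5*(-5*(-((-2*(x + 9)) + 5))) = -125] 5 out front; divide by 5, so div: -5*(-((-2*(x + 9)) + 5)) = -25.
Step 2. [-5*(-((-2*(x + 9)) + 5)) = -25] -5·(inner) — divide through by -5 ⇒ div: -((-2*(x + 9)) + 5) = 5.
Step 3. [-((-2*(x + 9)) + 5) = 5] leading − — multiply by −1. So neg: (-2*(x + 9)) + 5 = -5.
Step 4. [(-2*(x + 9)) + 5 = -5] 5 comes off first (subtract 5). So sub: -2*(x + 9) = -10.
Step 5. [-2*(x + 9) = -10] -2 out front; divide by -2, so div: x + 9 = 5.
Step 6. [x + 9 = 5] +9 is outermost — subtract 9 both sides. So sub: x = -4.

Answer: x ∈ {-4}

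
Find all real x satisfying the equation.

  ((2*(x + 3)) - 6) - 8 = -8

Step 1. [((2*(x + 3)) - 6) - 8 = -8] add 8: x sits inside (… - 8), so sub: (2*(x + 3)) - 6 = 0.
Step 2. [(2*(x + 3)) - 6 = 0] 2 divides every term; factor it out, so factor: (x + 3) - 3 = 0.
Step 3. [(x + 3) - 3 = 0] 3 comes off first (add 3). So sub: x + 3 = 3.
Step 4. [x + 3 = 3] subtract 3: x sits inside (… + 3). So sub: x = 0.

Answer: x ∈ {0}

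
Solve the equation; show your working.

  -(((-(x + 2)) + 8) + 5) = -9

Step 1. [-(((-(x + 2)) + 8) + 5) = -9] LHS negated; negate both sides, so neg: ((-(x + 2)) + 8) + 5 = 9.
Step 2. [((-(x + 2)) + 8) + 5 = 9] subtract 5: x sits inside (… + 5). So sub: (-(x + 2)) + 8 = 4.
Step 3. [(-(x + 2)) + 8 = 4] subtract 8: x sits inside (… + 8) ⇒ sub: -(x + 2) = -4.
Step 4. [-(x + 2) = -4] leading − — multiply by −1 ⇒ neg: x + 2 = 4.
Step 5. [x + 2 = 4] +2 is outermost — subtract 2 both sides, so sub: x = 2.

Answer: x ∈ {2}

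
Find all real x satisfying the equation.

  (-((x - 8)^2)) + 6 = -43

Step 1. [(-((x - 8)^2)) + 6 = -43] the outer +6 inverts by subtracting 6 ⇒ sub: -((x - 8)^2) = -49.
Step 2. [-((x - 8)^2) = -49] LHS negated; negate both sides ⇒ neg: (x - 8)^2 = 49.
Step 3. [(x - 8)^2 = 49] LHS squared, RHS 49 ≥ 0: apply √ (±). So sqrt: x - 8 = 7 or -7.
Step 4. [x - 8 = 7 or -7] the outer -8 inverts by adding 8, so sub: x = 15 or 1.

Answer: x ∈ {1, 15}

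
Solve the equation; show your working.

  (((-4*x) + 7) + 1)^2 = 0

Step 1. [(((-4*x) + 7) + 1)^2 = 0] √ both sides: 0 ≥ 0 gives two branches ⇒ sqrt: ((-4*x) + 7) + 1 = 0.
Step 2. [((-4*x) + 7) + 1 = 0] 1 comes off first (subtract 1), so sub: (-4*x) + 7 = -1.
Step 3. [(-4*x) + 7 = -1] 7 comes off first (subtract 7). So sub: -4*x = -8.
Step 4. [-4*x = -8] leading coefficient -4: divide by -4 ⇒ div: x = 2.

Answer: x ∈ {2}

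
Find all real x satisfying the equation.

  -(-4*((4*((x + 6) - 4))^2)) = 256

Step 1. [-(-4*((4*((x + 6) - 4))^2)) = 256] flip signs both sides, so neg: -4*((4*((x + 6) - 4))^2) = -256.
Step 2. [-4*((4*((x + 6) - 4))^2) = -256] leading coefficient -4: divide by -4. So div: (4*((x + 6) - 4))^2 = 64.
Step 3. [(4*((x + 6) - 4))^2 = 64] √ both sides: 64 ≥ 0 gives two branches, so sqrt: 4*((x + 6) - 4) = 8 or -8.
Step 4. [4*((x + 6) - 4) = 8 or -8] 4·(inner) — divide through by 4 ⇒ div: (x + 6) - 4 = 2 or -2.
Step 5. [(x + 6) - 4 = 2 or -2] the outer -4 inverts by adding 4 ⇒ sub: x + 6 = 6 or 2.
Step 6. [x + 6 = 6 or 2] peel the +6: subtract 6 from each side ⇒ sub: x = 0 or -4.

Answer: x ∈ {-4, 0}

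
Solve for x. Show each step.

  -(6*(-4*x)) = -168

Step 1. [-(6*(-4*x)) = -168] LHS negated; negate both sides, so neg: 6*(-4*x) = 168.
Step 2. [6*(-4*x) = 168] 6·(inner) — divide through by 6, so div: -4*x = 28.
Step 3. [-4*x = 28] divide by the outer -4, so div: x = -7.

Answer: x ∈ {-7}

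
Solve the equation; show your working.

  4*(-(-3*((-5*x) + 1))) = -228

Step 1. [4*(-(-3*((-5*x) + 1))) = -228] LHS = 4·(…); ÷4 both sides ⇒ div: -(-3*((-5*x) + 1)) = -57.
Step 2. [-(-3*((-5*x) + 1)) = -57] LHS negated; negate both sides ⇒ neg: -3*((-5*x) + 1) = 57.
Step 3. [-3*((-5*x) + 1) = 57] LHS = -3·(…); ÷-3 both sides ⇒ div: (-5*x) + 1 = -19.
Step 4. [(-5*x) + 1 = -19] 1 comes off first (subtract 1). So sub: -5*x = -20.
Step 5. [-5*x = -20] LHS = -5·(…); ÷-5 both sides ⇒ div: x = 4.

Answer: x ∈ {4}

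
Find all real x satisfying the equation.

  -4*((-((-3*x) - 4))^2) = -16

Step 1. [-4*((-((-3*x) - 4))^2) = -16] divide by the outer -4. So div: (-((-3*x) - 4))^2 = 4.
Step 2. [(-((-3*x) - 4))^2 = 4] LHS squared, RHS 4 ≥ 0: apply √ (±) ⇒ sqrt: -((-3*x) - 4) = 2 or -2.
Step 3. [-((-3*x) - 4) = 2 or -2] leading − — multiply by −1 ⇒ neg: (-3*x) - 4 = -2 or 2.
Step 4. [(-3*x) - 4 = -2 or 2] -4 is outermost — add 4 both sides, so sub: -3*x = 2 or 6.
Step 5. [-3*x = 2 or 6] -3 out front; divide by -3. So div: x = -2/3 or -2.

Answer: x ∈ {-2, -2/3}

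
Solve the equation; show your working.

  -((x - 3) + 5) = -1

Step 1. [-((x - 3) + 5) = -1] flip signs both sides ⇒ neg: (x - 3) + 5 = 1.
Step 2. [(x - 3) + 5 = 1] +5 is outermost — subtract 5 both sides. So sub: x - 3 = -4.
Step 3. [x - 3 = -4] peel the -3: add 3 from each side ⇒ sub: x = -1.

Answer: x ∈ {-1}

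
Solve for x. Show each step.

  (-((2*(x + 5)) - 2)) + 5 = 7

Step 1. [(-((2*(x + 5)) - 2)) + 5 = 7] the outer +5 inverts by subtracting 5. So sub: -((2*(x + 5)) - 2) = 2.
Step 2. [-((2*(x + 5)) - 2) = 2] leading − — multiply by −1 ⇒ neg: (2*(x + 5)) - 2 = -2.
Step 3. [(2*(x + 5)) - 2 = -2] -2 is outermost — add 2 both sides ⇒ sub: 2*(x + 5) = 0.
Step 4. [2*(x + 5) = 0] 2·(inner) — divide through by 2, so div: x + 5 = 0.
Step 5. [x + 5 = 0] peel the +5: subtract 5 from each side. So sub: x = -5.

Answer: x ∈ {-5}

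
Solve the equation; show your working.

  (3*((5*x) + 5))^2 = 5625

Step 1. [(3*((5*x) + 5))^2 = 5625] LHS squared, RHS 5625 ≥ 0: apply √ (±) ⇒ sqrt: 3*((5*x) + 5) = 75 or -75.
Step 2. [3*((5*x) + 5) = 75 or -75] 3·(inner) — divide through by 3 ⇒ div: (5*x) + 5 = 25 or -25.
Step 3. [(5*x) + 5 = 25 or -25] the outer +5 inverts by subtracting 5, so sub: 5*x = 20 or -30.
Step 4. [5*x = 20 or -30] LHS = 5·(…); ÷5 both sides, so div: x = 4 or -6.

Answer: x ∈ {-6, 4}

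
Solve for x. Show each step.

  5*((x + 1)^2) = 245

Step 1. [5*((x + 1)^2) = 245] 5·(inner) — divide through by 5. So div: (x + 1)^2 = 49.
Step 2. [(x + 1)^2 = 49] 49 ≥ 0, LHS is (·)² — take ±√, so sqrt: x + 1 = 7 or -7.
Step 3. [x + 1 = 7 or -7] subtract 1: x sits inside (… + 1) ⇒ sub: x = 6 or -8.

Answer: x ∈ {-8, 6}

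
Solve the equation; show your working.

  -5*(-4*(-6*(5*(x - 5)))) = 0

Step 1. [-5*(-4*(-6*(5*(x - 5)))) = 0] divide by the outer -5. So div: -4*(-6*(5*(x - 5))) = 0.
Step 2. [-4*(-6*(5*(x - 5))) = 0] leading coefficient -4: divide by -4, so div: -6*(5*(x - 5)) = 0.
Step 3. [-6*(5*(x - 5)) = 0] leading coefficient -6: divide by -6. So div: 5*(x - 5) = 0.
Step 4. [5*(x - 5) = 0] divide by the outer 5. So div: x - 5 = 0.
Step 5. [x - 5 = 0] the outer -5 inverts by adding 5, so sub: x = 5.

Answer: x ∈ {5}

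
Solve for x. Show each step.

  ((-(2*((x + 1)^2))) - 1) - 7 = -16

Step 1. [((-(2*((x + 1)^2))) - 1) - 7 = -16] peel the -7: add 7 from each side. So sub: (-(2*((x + 1)^2))) - 1 = -9.
Step 2. [(-(2*((x + 1)^2))) - 1 = -9] peel the -1: add 1 from each side. So sub: -(2*((x + 1)^2)) = -8.
Step 3. [-(2*((x + 1)^2)) = -8] LHS negated; negate both sides ⇒ neg: 2*((x + 1)^2) = 8.
Step 4. [2*((x + 1)^2) = 8] leading coefficient 2: divide by 2, so div: (x + 1)^2 = 4.
Step 5. [(x + 1)^2 = 4] √ both sides: 4 ≥ 0 gives two branches, so sqrt: x + 1 = 2 or -2.
Step 6. [x + 1 = 2 or -2] the outer +1 inverts by subtracting 1, so sub: x = 1 or -3.

Answer: x ∈ {-3, 1}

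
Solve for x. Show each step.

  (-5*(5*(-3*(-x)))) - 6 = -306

Step 1. [(-5*(5*(-3*(-x)))) - 6 = -306] add 6: x sits inside (… - 6), so sub: -5*(5*(-3*(-x))) = -300.
Step 2. [-5*(5*(-3*(-x))) = -300] divide by the outer -5. So div: 5*(-3*(-x)) = 60.
Step 3. [5*(-3*(-x)) = 60] leading coefficient 5: divide by 5, so div: -3*(-x) = 12.
Step 4. [-3*(-x) = 12] divide by the outer -3, so div: -x = -4.
Step 5. [-x = -4] flip signs both sides. So neg: x = 4.

Answer: x ∈ {4}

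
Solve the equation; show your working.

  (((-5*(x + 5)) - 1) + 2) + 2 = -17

Step 1. [(((-5*(x + 5)) - 1) + 2) + 2 = -17] peel the +2: subtract 2 from each side. So sub: ((-5*(x + 5)) - 1) + 2 = -19.
Step 2. [((-5*(x + 5)) - 1) + 2 = -19] peel the +2: subtract 2 from each side, so sub: (-5*(x + 5)) - 1 = -21.
Step 3. [(-5*(x + 5)) - 1 = -21] the outer -1 inverts by adding 1. So sub: -5*(x + 5) = -20.
Step 4. [-5*(x + 5) = -20] divide by the outer -5, so div: x + 5 = 4.
Step 5. [x + 5 = 4] the outer +5 inverts by subtracting 5, so sub: x = -1.

Answer: x ∈ {-1}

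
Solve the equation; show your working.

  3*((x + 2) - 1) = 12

Step 1. [3*((x + 2) - 1) = 12] LHS = 3·(…); ÷3 both sides, so div: (x + 2) - 1 = 4.
Step 2. [(x + 2) - 1 = 4] the outer -1 inverts by adding 1, so sub: x + 2 = 5.
Step 3. [x + 2 = 5] the outer +2 inverts by subtracting 2. So sub: x = 3.

Answer: x ∈ {3}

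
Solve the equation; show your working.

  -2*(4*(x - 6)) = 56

Step 1. [-2*(4*(x - 6)) = 56] LHS = -2·(…); ÷-2 both sides. So div: 4*(x - 6) = -28.
Step 2. [4*(x - 6) = -28] 4 out front; divide by 4. So div: x - 6 = -7.
Step 3. [x - 6 = -7] peel the -6: add 6 from each side ⇒ sub: x = -1.

Answer: x ∈ {-1}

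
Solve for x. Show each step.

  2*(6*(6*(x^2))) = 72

Step 1. [2*(6*(6*(x^2))) = 72] 2 out front; divide by 2. So div: 6*(6*(x^2)) = 36.
Step 2. [6*(6*(x^2)) = 36] 6·(inner) — divide through by 6. So div: 6*(x^2) = 6.
Step 3. [6*(x^2) = 6] divide by the outer 6. So div: x^2 = 1.
Step 4. [x^2 = 1] √ both sides: 1 ≥ 0 gives two branches ⇒ sqrt: x = 1 or -1.

Answer: x ∈ {-1, 1}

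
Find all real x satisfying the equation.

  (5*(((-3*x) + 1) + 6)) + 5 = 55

Step 1. [(5*(((-3*x) + 1) + 6)) + 5 = 55] 5 | LHS and 5 | 55: pull 5 out, so factor: (((-3*x) + 1) + 6) + 1 = 11.
Step 2. [(((-3*x) + 1) + 6) + 1 = 11] peel the +1: subtract 1 from each side ⇒ sub: ((-3*x) + 1) + 6 = 10.
Step 3. [((-3*x) + 1) + 6 = 10] the outer +6 inverts by subtracting 6, so sub: (-3*x) + 1 = 4.
Step 4. [(-3*x) + 1 = 4] 1 comes off first (subtract 1), so sub: -3*x = 3.
Step 5. [-3*x = 3] -3 out front; divide by -3, so div: x = -1.

Answer: x ∈ {-1}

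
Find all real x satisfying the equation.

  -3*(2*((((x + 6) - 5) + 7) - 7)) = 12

Step 1. [-3*(2*((((x + 6) - 5) + 7) - 7)) = 12] -3 out front; divide by -3. So div: 2*((((x + 6) - 5) + 7) - 7) = -4.
Step 2. [2*((((x + 6) - 5) + 7) - 7) = -4] leading coefficient 2: divide by 2. So div: (((x + 6) - 5) + 7) - 7 = -2.
Step 3. [(((x + 6) - 5) + 7) - 7 = -2] -7 is outermost — add 7 both sides. So sub: ((x + 6) - 5) + 7 = 5.
Step 4. [((x + 6) - 5) + 7 = 5] peel the +7: subtract 7 from each side, so sub: (x + 6) - 5 = -2.
Step 5. [(x + 6) - 5 = -2] add 5: x sits inside (… - 5), so sub: x + 6 = 3.
Step 6. [x + 6 = 3] 6 comes off first (subtract 6), so sub: x = -3.

Answer: x ∈ {-3}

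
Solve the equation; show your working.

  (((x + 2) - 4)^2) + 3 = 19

Step 1. [(((x + 2) - 4)^2) + 3 = 19] 3 comes off first (subtract 3) ⇒ sub: ((x + 2) - 4)^2 = 16.
Step 2. [((x + 2) - 4)^2 = 16] LHS squared, RHS 16 ≥ 0: apply √ (±), so sqrt: (x + 2) - 4 = 4 or -4.
Step 3. [(x + 2) - 4 = 4 or -4] peel the -4: add 4 from each side ⇒ sub: x + 2 = 8 or 0.
Step 4. [x + 2 = 8 or 0] 2 comes off first (subtract 2). So sub: x = 6 or -2.

Answer: x ∈ {-2, 6}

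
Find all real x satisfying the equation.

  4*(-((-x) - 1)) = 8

Step 1. [4*(-((-x) - 1)) = 8] 4·(inner) — divide through by 4. So div: -((-x) - 1) = 2.
Step 2. [-((-x) - 1) = 2] leading − — multiply by −1, so neg: (-x) - 1 = -2.
Step 3. [(-x) - 1 = -2] 1 comes off first (add 1). So sub: -x = -1.
Step 4. [-x = -1] flip signs both sides ⇒ neg: x = 1.

Answer: x ∈ {1}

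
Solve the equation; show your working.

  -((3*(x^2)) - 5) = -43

Step 1. [-((3*(x^2)) - 5) = -43] leading − — multiply by −1. So neg: (3*(x^2)) - 5 = 43.
Step 2. [(3*(x^2)) - 5 = 43] 5 comes off first (add 5). So sub: 3*(x^2) = 48.
Step 3. [3*(x^2) = 48] divide by the outer 3, so div: x^2 = 16.
Step 4. [x^2 = 16] √ both sides: 16 ≥ 0 gives two branches ⇒ sqrt: x = 4 or -4.

Answer: x ∈ {-4, 4}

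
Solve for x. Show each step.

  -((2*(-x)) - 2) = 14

Step 1. [-((2*(-x)) - 2) = 14] flip signs both sides, so neg: (2*(-x)) - 2 = -14.
Step 2. [(2*(-x)) - 2 = -14] add 2: x sits inside (… - 2) ⇒ sub: 2*(-x) = -12.
Step 3. [2*(-x) = -12] 2 out front; divide by 2 ⇒ div: -x = -6.
Step 4. [-x = -6] LHS negated; negate both sides, so neg: x = 6.

Answer: x ∈ {6}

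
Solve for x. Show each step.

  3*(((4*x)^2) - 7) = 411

Step 1. [3*(((4*x)^2) - 7) = 411] 3 out front; divide by 3. So div: ((4*x)^2) - 7 = 137.
Step 2. [((4*x)^2) - 7 = 137] -7 is outermost — add 7 both sides. So sub: (4*x)^2 = 144.
Step 3. [(4*x)^2 = 144] √ both sides: 144 ≥ 0 gives two branches, so sqrt: 4*x = 12 or -12.
Step 4. [4*x = 12 or -12] divide by the outer 4, so div: x = 3 or -3.

Answer: x ∈ {-3, 3}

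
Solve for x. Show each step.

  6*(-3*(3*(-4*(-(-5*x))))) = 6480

Step 1. [6*(-3*(3*(-4*(-(-5*x))))) = 6480] 6 out front; divide by 6. So div: -3*(3*(-4*(-(-5*x)))) = 1080.
Step 2. [-3*(3*(-4*(-(-5*x)))) = 1080] leading coefficient -3: divide by -3, so div: 3*(-4*(-(-5*x))) = -360.
Step 3. [3*(-4*(-(-5*x))) = -360] LHS = 3·(…); ÷3 both sides, so div: -4*(-(-5*x)) = -120.
Step 4. [-4*(-(-5*x)) = -120] leading coefficient -4: divide by -4, so div: -(-5*x) = 30.
Step 5. [-(-5*x) = 30] leading − — multiply by −1. So neg: -5*x = -30.
Step 6. [-5*x = -30] -5 out front; divide by -5, so div: x = 6.

Answer: x ∈ {6}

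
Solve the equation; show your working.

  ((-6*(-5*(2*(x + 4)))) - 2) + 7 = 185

Step 1. [((-6*(-5*(2*(x + 4)))) - 2) + 7 = 185] subtract 7: x sits inside (… + 7). So sub: (-6*(-5*(2*(x + 4)))) - 2 = 178.
Step 2. [(-6*(-5*(2*(x + 4)))) - 2 = 178] -2 is outermost — add 2 both sides ⇒ sub: -6*(-5*(2*(x + 4))) = 180.
Step 3. [-6*(-5*(2*(x + 4))) = 180] divide by the outer -6, so div: -5*(2*(x + 4)) = -30.
Step 4. [-5*(2*(x + 4)) = -30] divide by the outer -5, so div: 2*(x + 4) = 6.
Step 5. [2*(x + 4) = 6] 2 out front; divide by 2, so div: x + 4 = 3.
Step 6. [x + 4 = 3] 4 comes off first (subtract 4). So sub: x = -1.

Answer: x ∈ {-1}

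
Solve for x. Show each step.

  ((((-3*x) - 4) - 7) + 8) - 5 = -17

Step 1. [((((-3*x) - 4) - 7) + 8) - 5 = -17] peel the -5: add 5 from each side, so sub: (((-3*x) - 4) - 7) + 8 = -12.
Step 2. [(((-3*x) - 4) - 7) + 8 = -12] peel the +8: subtract 8 from each side ⇒ sub: ((-3*x) - 4) - 7 = -20.
Step 3. [((-3*x) - 4) - 7 = -20] add 7: x sits inside (… - 7), so sub: (-3*x) - 4 = -13.
Step 4. [(-3*x) - 4 = -13] the outer -4 inverts by adding 4, so sub: -3*x = -9.
Step 5. [-3*x = -9] divide by the outer -3, so div: x = 3.

Answer: x ∈ {3}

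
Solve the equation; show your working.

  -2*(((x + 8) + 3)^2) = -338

Step 1. [-2*(((x + 8) + 3)^2) = -338] -2·(inner) — divide through by -2, so div: ((x + 8) + 3)^2 = 169.
Step 2. [((x + 8) + 3)^2 = 169] √ both sides: 169 ≥ 0 gives two branches. So sqrt: (x + 8) + 3 = 13 or -13.
Step 3. [(x + 8) + 3 = 13 or -13] the outer +3 inverts by subtracting 3. So sub: x + 8 = 10 or -16.
Step 4. [x + 8 = 10 or -16] subtract 8: x sits inside (… + 8), so sub: x = 2 or -24.

Answer: x ∈ {-24, 2}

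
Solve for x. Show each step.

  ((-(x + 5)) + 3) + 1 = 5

Step 1. [((-(x + 5)) + 3) + 1 = 5] +1 is outermost — subtract 1 both sides, so sub: (-(x + 5)) + 3 = 4.
Step 2. [(-(x + 5)) + 3 = 4] subtract 3: x sits inside (… + 3). So sub: -(x + 5) = 1.
Step 3. [-(x + 5) = 1] leading − — multiply by −1, so neg: x + 5 = -1.
Step 4. [x + 5 = -1] +5 is outermost — subtract 5 both sides. So sub: x = -6.

Answer: x ∈ {-6}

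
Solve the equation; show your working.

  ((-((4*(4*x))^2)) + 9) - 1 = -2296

Step 1. [((-((4*(4*x))^2)) + 9) - 1 = -2296] the outer -1 inverts by adding 1 ⇒ sub: (-((4*(4*x))^2)) + 9 = -2295.
Step 2. [(-((4*(4*x))^2)) + 9 = -2295] 9 comes off first (subtract 9). So sub: -((4*(4*x))^2) = -2304.
Step 3. [-((4*(4*x))^2) = -2304] leading − — multiply by −1, so neg: (4*(4*x))^2 = 2304.
Step 4. [(4*(4*x))^2 = 2304] √ both sides: 2304 ≥ 0 gives two branches, so sqrt: 4*(4*x) = 48 or -48.
Step 5. [4*(4*x) = 48 or -48] 4·(inner) — divide through by 4, so div: 4*x = 12 or -12.
Step 6. [4*x = 12 or -12] divide by the outer 4 ⇒ div: x = 3 or -3.

Answer: x ∈ {-3, 3}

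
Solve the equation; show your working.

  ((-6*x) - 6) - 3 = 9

Step 1. [((-6*x) - 6) - 3 = 9] add 3: x sits inside (… - 3) ⇒ sub: (-6*x) - 6 = 12.
Step 2. [(-6*x) - 6 = 12] -6 | LHS and -6 | 12: pull -6 out, so factor: x + 1 = -2.
Step 3. [x + 1 = -2] +1 is outermost — subtract 1 both sides. So sub: x = -3.

Answer: x ∈ {-3}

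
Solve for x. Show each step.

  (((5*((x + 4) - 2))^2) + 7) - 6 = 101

Step 1. [(((5*((x + 4) - 2))^2) + 7) - 6 = 101] peel the -6: add 6 from each side, so sub: ((5*((x + 4) - 2))^2) + 7 = 107.
Step 2. [((5*((x + 4) - 2))^2) + 7 = 107] subtract 7: x sits inside (… + 7). So sub: (5*((x + 4) - 2))^2 = 100.
Step 3. [(5*((x + 4) - 2))^2 = 100] LHS squared, RHS 100 ≥ 0: apply √ (±). So sqrt: 5*((x + 4) - 2) = 10 or -10.
Step 4. [5*((x + 4) - 2) = 10 or -10] divide by the outer 5, so div: (x + 4) - 2 = 2 or -2.
Step 5. [(x + 4) - 2 = 2 or -2] the outer -2 inverts by adding 2. So sub: x + 4 = 4 or 0.
Step 6. [x + 4 = 4 or 0] +4 is outermost — subtract 4 both sides ⇒ sub: x = 0 or -4.

Answer: x ∈ {-4, 0}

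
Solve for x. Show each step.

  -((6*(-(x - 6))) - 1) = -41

Step 1. [-((6*(-(x - 6))) - 1) = -41] leading − — multiply by −1. So neg: (6*(-(x - 6))) - 1 = 41.
Step 2. [(6*(-(x - 6))) - 1 = 41] 1 comes off first (add 1), so sub: 6*(-(x - 6)) = 42.
Step 3. [6*(-(x - 6)) = 42] 6·(inner) — divide through by 6 ⇒ div: -(x - 6) = 7.
Step 4. [-(x - 6) = 7] flip signs both sides, so neg: x - 6 = -7.
Step 5. [x - 6 = -7] peel the -6: add 6 from each side, so sub: x = -1.

Answer: x ∈ {-1}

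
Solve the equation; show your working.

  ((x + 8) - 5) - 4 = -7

Step 1. [((x + 8) - 5) - 4 = -7] the outer -4 inverts by adding 4 ⇒ sub: (x + 8) - 5 = -3.
Step 2. [(x + 8) - 5 = -3] add 5: x sits inside (… - 5). So sub: x + 8 = 2.
Step 3. [x + 8 = 2] +8 is outermost — subtract 8 both sides. So sub: x = -6.

Answer: x ∈ {-6}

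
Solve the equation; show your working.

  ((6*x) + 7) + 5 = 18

Step 1. [((6*x) + 7) + 5 = 18] 5 comes off first (subtract 5). So sub: (6*x) + 7 = 13.
Step 2. [(6*x) + 7 = 13] subtract 7: x sits inside (… + 7), so sub: 6*x = 6.
Step 3. [6*x = 6] leading coefficient 6: divide by 6. So div: x = 1.

Answer: x ∈ {1}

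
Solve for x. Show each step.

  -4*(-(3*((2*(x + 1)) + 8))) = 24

Step 1. [-4*(-(3*((2*(x + 1)) + 8))) = 24] LHS = -4·(…); ÷-4 both sides. So div: -(3*((2*(x + 1)) + 8)) = -6.
Step 2. [-(3*((2*(x + 1)) + 8)) = -6] LHS negated; negate both sides. So neg: 3*((2*(x + 1)) + 8) = 6.
Step 3. [3*((2*(x + 1)) + 8) = 6] divide by the outer 3. So div: (2*(x + 1)) + 8 = 2.
Step 4. [(2*(x + 1)) + 8 = 2] 8 comes off first (subtract 8) ⇒ sub: 2*(x + 1) = -6.
Step 5. [2*(x + 1) = -6] divide by the outer 2, so div: x + 1 = -3.
Step 6. [x + 1 = -3] peel the +1: subtract 1 from each side ⇒ sub: x = -4.

Answer: x ∈ {-4}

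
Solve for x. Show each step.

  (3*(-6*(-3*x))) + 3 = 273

Step 1. [(3*(-6*(-3*x))) + 3 = 273] 3 | LHS and 3 | 273: pull 3 out. So factor: (-6*(-3*x)) + 1 = 91.
Step 2. [(-6*(-3*x)) + 1 = 91] the outer +1 inverts by subtracting 1 ⇒ sub: -6*(-3*x) = 90.
Step 3. [-6*(-3*x) = 90] -6 out front; divide by -6, so div: -3*x = -15.
Step 4. [-3*x = -15] -3 out front; divide by -3, so div: x = 5.

Answer: x ∈ {5}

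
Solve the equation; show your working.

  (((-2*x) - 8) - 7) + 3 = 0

Step 1. [(((-2*x) - 8) - 7) + 3 = 0] +3 is outermost — subtract 3 both sides. So sub: ((-2*x) - 8) - 7 = -3.
Step 2. [((-2*x) - 8) - 7 = -3] 7 comes off first (add 7) ⇒ sub: (-2*x) - 8 = 4.
Step 3. [(-2*x) - 8 = 4] peel the -8: add 8 from each side ⇒ sub: -2*x = 12.
Step 4. [-2*x = 12] -2·(inner) — divide through by -2, so div: x = -6.

Answer: x ∈ {-6}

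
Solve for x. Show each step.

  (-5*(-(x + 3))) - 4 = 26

Step 1. [(-5*(-(x + 3))) - 4 = 26] -4 is outermost — add 4 both sides ⇒ sub: -5*(-(x + 3)) = 30.
Step 2. [-5*(-(x + 3)) = 30] LHS = -5·(…); ÷-5 both sides ⇒ div: -(x + 3) = -6.
Step 3. [-(x + 3) = -6] flip signs both sides. So neg: x + 3 = 6.
Step 4. [x + 3 = 6] +3 is outermost — subtract 3 both sides. So sub: x = 3.

Answer: x ∈ {3}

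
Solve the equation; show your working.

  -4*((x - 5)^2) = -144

Step 1. [-4*((x - 5)^2) = -144] LHS = -4·(…); ÷-4 both sides. So div: (x - 5)^2 = 36.
Step 2. [(x - 5)^2 = 36] LHS squared, RHS 36 ≥ 0: apply √ (±). So sqrt: x - 5 = 6 or -6.
Step 3. [x - 5 = 6 or -6] 5 comes off first (add 5). So sub: x = 11 or -1.

Answer: x ∈ {-1, 11}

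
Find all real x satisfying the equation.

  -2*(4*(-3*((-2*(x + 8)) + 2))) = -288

Step 1. [-2*(4*(-3*((-2*(x + 8)) + 2))) = -288] leading coefficient -2: divide by -2 ⇒ div: 4*(-3*((-2*(x + 8)) + 2)) = 144.
Step 2. [4*(-3*((-2*(x + 8)) + 2)) = 144] leading coefficient 4: divide by 4, so div: -3*((-2*(x + 8)) + 2) = 36.
Step 3. [-3*((-2*(x + 8)) + 2) = 36] divide by the outer -3, so div: (-2*(x + 8)) + 2 = -12.
Step 4. [(-2*(x + 8)) + 2 = -12] 2 comes off first (subtract 2) ⇒ sub: -2*(x + 8) = -14.
Step 5. [-2*(x + 8) = -14] -2 out front; divide by -2 ⇒ div: x + 8 = 7.
Step 6. [x + 8 = 7] subtract 8: x sits inside (… + 8), so sub: x = -1.

Answer: x ∈ {-1}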